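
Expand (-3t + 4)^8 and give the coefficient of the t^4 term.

The general term is C(8,j)·(-3t)^j·(4)^(8-j); the t^4 term has j = 4.
C(8,4) = 70.
Coefficient = C(8,4) · (-3)^4 · 4^4 = 70 · 81 · 256 = 1451520.

1451520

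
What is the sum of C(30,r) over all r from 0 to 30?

The entries of row 30 sum to 2^30 = 1073741824.

1073741824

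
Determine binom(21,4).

5985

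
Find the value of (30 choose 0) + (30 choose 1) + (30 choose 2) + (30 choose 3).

4526

1 + 30 + 435 + 4060 = 4526.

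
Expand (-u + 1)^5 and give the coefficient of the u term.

-5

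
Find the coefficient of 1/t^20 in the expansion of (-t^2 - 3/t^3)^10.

295245

General term: C(10,j)·(-t^2)^j·(-3/t^3)^(10-j), with t-exponent 2j − 3(10−j) = 5j − 30.
Set 5j − 30 = -20: j = 2.
C(10,2) = 45; (-1)^2 = 1; (-3)^8 = 6561.
Coefficient = 45 · 1 · 6561 = 295245.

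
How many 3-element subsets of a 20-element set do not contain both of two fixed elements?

1122

All 3-subsets: C(20,3) = 1140. Those containing both fixed elements: C(18,1) = 18.
1140 − 18 = 1122.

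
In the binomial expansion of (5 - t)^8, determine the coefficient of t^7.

-40

The general term is C(8,j)·(5)^j·(-t)^(8-j); the t^7 term has j = 1.
C(8,1) = 8.
Coefficient = C(8,1) · 5^1 · (-1)^7 = 8 · 5 · (-1) = -40.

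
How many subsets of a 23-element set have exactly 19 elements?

Choose the 19 positions: C(23,19) = 8855.

8855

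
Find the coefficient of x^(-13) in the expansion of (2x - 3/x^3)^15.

General term: C(15,j)·(2x)^j·(-3/x^3)^(15-j), with x-exponent 1j − 3(15−j) = 4j − 45.
Set 4j − 45 = -13: j = 8.
C(15,8) = 6435; 2^8 = 256; (-3)^7 = -2187.
Coefficient = 6435 · 256 · (-2187) = -3602776320.

-3602776320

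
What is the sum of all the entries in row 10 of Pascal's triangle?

1024

Setting x = 1 in (1+x)^10 gives Σ C(10,i) = 2^10 = 1024.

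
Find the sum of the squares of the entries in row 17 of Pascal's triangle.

By Vandermonde's identity, Σ C(17,k)² = C(34,17) = 2333606220.

2333606220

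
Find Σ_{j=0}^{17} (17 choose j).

131072

Setting x = 1 in (1+x)^17 gives Σ C(17,j) = 2^17 = 131072.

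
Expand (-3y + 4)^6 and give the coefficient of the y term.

The general term is C(6,j)·(-3y)^j·(4)^(6-j); the y^1 term has j = 1.
C(6,1) = 6.
Coefficient = C(6,1) · (-3)^1 · 4^5 = 6 · (-3) · 1024 = -18432.

-18432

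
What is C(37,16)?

C(37,16) = (37·36·35·34·33·32·31·30·29·28·27·26·25·24·23·22) / 16! = 269397128065642536960000 / 20922789888000 = 12875774670.

12875774670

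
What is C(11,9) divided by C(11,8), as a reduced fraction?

C(n,k+1)/C(n,k) = (n−k)/(k+1) = (11−8)/(8+1) = 3/9 = 1/3.

1/3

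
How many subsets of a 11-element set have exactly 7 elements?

330

Choose the 7 positions: C(11,7) = 330.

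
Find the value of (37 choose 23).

6107086800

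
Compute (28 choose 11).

21474180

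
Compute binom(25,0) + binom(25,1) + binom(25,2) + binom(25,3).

1 + 25 + 300 + 2300 = 2626.

2626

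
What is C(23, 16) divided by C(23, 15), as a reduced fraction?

C(n,k+1)/C(n,k) = (n−k)/(k+1) = (23−15)/(15+1) = 8/16 = 1/2.

1/2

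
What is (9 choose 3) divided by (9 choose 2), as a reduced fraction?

7/3

C(n,k+1)/C(n,k) = (n−k)/(k+1) = (9−2)/(2+1) = 7/3.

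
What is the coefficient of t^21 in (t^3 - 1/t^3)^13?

-286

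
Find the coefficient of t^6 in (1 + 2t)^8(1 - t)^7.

679

Coefficient of t^6 = Σ_{j} C(8,j)·2^j·C(7,6-j)·(-1)^(6-j) for j from 0 to 6.
= 7 + (-336) + 3920 + (-15680) + 23520 + (-12544) + 1792 = 679.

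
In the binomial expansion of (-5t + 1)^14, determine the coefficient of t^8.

1173046875

The general term is C(14,j)·(-5t)^j·(1)^(14-j); the t^8 term has j = 8.
C(14,8) = 3003.
Coefficient = C(14,8) · (-5)^8 = 3003 · 390625 = 1173046875.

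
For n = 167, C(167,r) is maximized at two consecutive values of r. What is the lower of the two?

For odd n = 167, C(167,r) peaks at r = (n−1)/2 and (n+1)/2; the lower is 83.

83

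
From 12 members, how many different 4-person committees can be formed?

495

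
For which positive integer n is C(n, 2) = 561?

n(n−1)/2 = 561 ⇒ n(n−1) = 1122. Since 34·33 = 1122, n = 34.

34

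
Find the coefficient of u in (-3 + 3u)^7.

The general term is C(7,j)·(-3)^j·(3u)^(7-j); the u^1 term has j = 6.
C(7,6) = 7.
Coefficient = C(7,6) · (-3)^6 · 3^1 = 7 · 729 · 3 = 15309.

15309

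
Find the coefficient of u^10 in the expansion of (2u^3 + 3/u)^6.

General term: C(6,j)·(2u^3)^j·(3/u)^(6-j), with u-exponent 3j − 1(6−j) = 4j − 6.
Set 4j − 6 = 10: j = 4.
C(6,4) = 15; 2^4 = 16; 3^2 = 9.
Coefficient = 15 · 16 · 9 = 2160.

2160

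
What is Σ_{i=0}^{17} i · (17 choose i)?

Since i·C(17,i) = 17·C(16,i−1), the sum is 17·2^16 = 17·65536 = 1114112.

1114112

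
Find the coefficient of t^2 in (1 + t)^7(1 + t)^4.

55

(1 + t)^7(1 + t)^4 = (1 + t)^11, so the coefficient of t^2 is C(11,2)·1^2 = 55·1 = 55.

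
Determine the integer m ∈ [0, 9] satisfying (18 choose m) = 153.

2

C(18,m) increases on 0 ≤ m ≤ 9. C(18,1) = 18 and C(18,2) = 153, so m = 2.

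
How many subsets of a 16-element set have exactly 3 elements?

560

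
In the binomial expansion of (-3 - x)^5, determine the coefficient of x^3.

-90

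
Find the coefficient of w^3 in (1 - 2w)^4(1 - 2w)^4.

-448

(1 - 2w)^4(1 - 2w)^4 = (1 - 2w)^8, so the coefficient of w^3 is C(8,3)·(-2)^3 = 56·-8 = -448.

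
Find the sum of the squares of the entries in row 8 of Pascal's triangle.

12870

By Vandermonde's identity, Σ C(8,i)² = C(16,8) = 12870.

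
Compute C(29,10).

20030010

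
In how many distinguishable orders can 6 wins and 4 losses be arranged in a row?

210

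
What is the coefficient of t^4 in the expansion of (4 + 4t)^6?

The general term is C(6,j)·(4)^j·(4t)^(6-j); the t^4 term has j = 2.
C(6,2) = 15.
Coefficient = C(6,2) · 4^2 · 4^4 = 15 · 16 · 256 = 61440.

61440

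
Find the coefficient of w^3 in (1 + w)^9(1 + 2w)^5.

Coefficient of w^3 = Σ_{j} C(9,j)·1^j·C(5,3-j)·2^(3-j) for j from 0 to 3.
= 80 + 360 + 360 + 84 = 884.

884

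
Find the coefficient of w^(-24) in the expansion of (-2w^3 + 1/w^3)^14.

-2912

General term: C(14,j)·(-2w^3)^j·(1/w^3)^(14-j), with w-exponent 3j − 3(14−j) = 6j − 42.
Set 6j − 42 = -24: j = 3.
C(14,3) = 364; (-2)^3 = -8; 1^11 = 1.
Coefficient = 364 · (-8) · 1 = -2912.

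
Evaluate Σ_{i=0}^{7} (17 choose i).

1 + 17 + 136 + 680 + 2380 + 6188 + 12376 + 19448 = 41226.

41226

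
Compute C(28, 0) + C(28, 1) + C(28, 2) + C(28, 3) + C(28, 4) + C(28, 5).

122438

1 + 28 + 378 + 3276 + 20475 + 98280 = 122438.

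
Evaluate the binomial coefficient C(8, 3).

C(8,3) = (8·7·6) / 3! = 336 / 6 = 56.

56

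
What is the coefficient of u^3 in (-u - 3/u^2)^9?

-324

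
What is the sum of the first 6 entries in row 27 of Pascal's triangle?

101584

1 + 27 + 351 + 2925 + 17550 + 80730 = 101584.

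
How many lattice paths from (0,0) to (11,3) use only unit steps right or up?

364

Each path is a sequence of 14 steps with 11 rights: C(14,11) = 364.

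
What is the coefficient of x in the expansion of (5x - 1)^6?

The general term is C(6,j)·(5x)^j·(-1)^(6-j); the x^1 term has j = 1.
C(6,1) = 6.
Coefficient = C(6,1) · 5^1 · (-1)^5 = 6 · 5 · (-1) = -30.

-30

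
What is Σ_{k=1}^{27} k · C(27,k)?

1811939328

Since k·C(27,k) = 27·C(26,k−1), the sum is 27·2^26 = 27·67108864 = 1811939328.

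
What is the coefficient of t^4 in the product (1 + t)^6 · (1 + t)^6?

495

(1 + t)^6(1 + t)^6 = (1 + t)^12, so the coefficient of t^4 is C(12,4)·1^4 = 495·1 = 495.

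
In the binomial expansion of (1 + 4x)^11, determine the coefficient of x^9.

The general term is C(11,j)·(1)^j·(4x)^(11-j); the x^9 term has j = 2.
C(11,2) = 55.
Coefficient = C(11,2) · 4^9 = 55 · 262144 = 14417920.

14417920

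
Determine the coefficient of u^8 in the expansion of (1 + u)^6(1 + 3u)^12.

28231038

Coefficient of u^8 = Σ_{j} C(6,j)·1^j·C(12,8-j)·3^(8-j) for j from 0 to 6.
= 3247695 + 10392624 + 10103940 + 3849120 + 601425 + 35640 + 594 = 28231038.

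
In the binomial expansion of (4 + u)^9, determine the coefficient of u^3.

The general term is C(9,j)·(4)^j·(u)^(9-j); the u^3 term has j = 6.
C(9,6) = 84.
Coefficient = C(9,6) · 4^6 = 84 · 4096 = 344064.

344064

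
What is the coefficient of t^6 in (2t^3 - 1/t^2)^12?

59136

General term: C(12,j)·(2t^3)^j·(-1/t^2)^(12-j), with t-exponent 3j − 2(12−j) = 5j − 24.
Set 5j − 24 = 6: j = 6.
C(12,6) = 924; 2^6 = 64; (-1)^6 = 1.
Coefficient = 924 · 64 · 1 = 59136.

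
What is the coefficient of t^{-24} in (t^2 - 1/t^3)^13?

General term: C(13,j)·(t^2)^j·(-1/t^3)^(13-j), with t-exponent 2j − 3(13−j) = 5j − 39.
Set 5j − 39 = -24: j = 3.
C(13,3) = 286; 1^3 = 1; (-1)^10 = 1.
Coefficient = 286 · 1 · 1 = 286.

286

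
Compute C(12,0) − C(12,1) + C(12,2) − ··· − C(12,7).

-330

The partial alternating sum Σ_{k=0}^{7} (−1)^k C(12,k) = (−1)^7 C(11,7) = -330.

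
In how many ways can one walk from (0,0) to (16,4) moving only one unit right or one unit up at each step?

Each path is a sequence of 20 steps with 16 rights: C(20,16) = 4845.

4845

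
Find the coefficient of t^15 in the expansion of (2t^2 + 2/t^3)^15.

14909440

General term: C(15,j)·(2t^2)^j·(2/t^3)^(15-j), with t-exponent 2j − 3(15−j) = 5j − 45.
Set 5j − 45 = 15: j = 12.
C(15,12) = 455; 2^12 = 4096; 2^3 = 8.
Coefficient = 455 · 4096 · 8 = 14909440.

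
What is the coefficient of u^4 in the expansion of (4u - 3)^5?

-3840

The general term is C(5,j)·(4u)^j·(-3)^(5-j); the u^4 term has j = 4.
C(5,4) = 5.
Coefficient = C(5,4) · 4^4 · (-3)^1 = 5 · 256 · (-3) = -3840.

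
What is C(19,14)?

C(19,14) = C(19,5) by symmetry.
C(19,5) = (19·18·17·16·15) / 5! = 1395360 / 120 = 11628.

11628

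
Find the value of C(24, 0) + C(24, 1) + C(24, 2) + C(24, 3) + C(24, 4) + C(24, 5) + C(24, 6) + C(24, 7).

536155

1 + 24 + 276 + 2024 + 10626 + 42504 + 134596 + 346104 = 536155.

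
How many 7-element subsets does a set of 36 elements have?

C(36,7) = (36·35·34·33·32·31·30) / 7! = 42072307200 / 5040 = 8347680.

8347680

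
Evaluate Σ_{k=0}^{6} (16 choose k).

14893

1 + 16 + 120 + 560 + 1820 + 4368 + 8008 = 14893.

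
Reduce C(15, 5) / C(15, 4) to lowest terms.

C(n,k+1)/C(n,k) = (n−k)/(k+1) = (15−4)/(4+1) = 11/5.

11/5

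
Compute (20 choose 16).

4845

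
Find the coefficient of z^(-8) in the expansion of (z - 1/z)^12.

66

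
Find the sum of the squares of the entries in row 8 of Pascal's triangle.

12870

By Vandermonde's identity, Σ C(8,j)² = C(16,8) = 12870.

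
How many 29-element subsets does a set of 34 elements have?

278256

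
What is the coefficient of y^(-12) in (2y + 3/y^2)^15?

6304858560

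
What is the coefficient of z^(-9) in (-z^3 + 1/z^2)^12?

-220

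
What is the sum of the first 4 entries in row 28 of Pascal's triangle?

1 + 28 + 378 + 3276 = 3683.

3683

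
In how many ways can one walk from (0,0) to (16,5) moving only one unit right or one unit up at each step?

Each path is a sequence of 21 steps with 16 rights: C(21,16) = 20349.

20349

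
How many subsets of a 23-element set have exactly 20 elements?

Choose the 20 positions: C(23,20) = 1771.

1771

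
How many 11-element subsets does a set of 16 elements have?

4368

C(16,11) = C(16,5) by symmetry.
C(16,5) = (16·15·14·13·12) / 5! = 524160 / 120 = 4368.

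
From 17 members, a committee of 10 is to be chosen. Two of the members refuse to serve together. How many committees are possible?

All 10-subsets: C(17,10) = 19448. Those containing both fixed elements: C(15,8) = 6435.
19448 − 6435 = 13013.

13013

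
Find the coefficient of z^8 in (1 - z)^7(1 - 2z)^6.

Coefficient of z^8 = Σ_{j} C(7,j)·(-1)^j·C(6,8-j)·(-2)^(8-j) for j from 2 to 7.
= 1344 + 6720 + 8400 + 3360 + 420 + 12 = 20256.

20256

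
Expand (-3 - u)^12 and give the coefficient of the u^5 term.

The general term is C(12,j)·(-3)^j·(-u)^(12-j); the u^5 term has j = 7.
C(12,7) = 792.
Coefficient = C(12,7) · (-3)^7 · (-1)^5 = 792 · (-2187) · (-1) = 1732104.

1732104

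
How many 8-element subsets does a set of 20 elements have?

C(20,8) = (20·19·18·17·16·15·14·13) / 8! = 5079110400 / 40320 = 125970.

125970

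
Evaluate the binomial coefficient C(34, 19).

C(34,19) = C(34,15) by symmetry.
C(34,15) = (34·33·32·31·30·29·28·27·26·25·24·23·22·21·20) / 15! = 2427001153744527360000 / 1307674368000 = 1855967520.

1855967520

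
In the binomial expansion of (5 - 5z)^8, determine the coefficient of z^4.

The general term is C(8,j)·(5)^j·(-5z)^(8-j); the z^4 term has j = 4.
C(8,4) = 70.
Coefficient = C(8,4) · 5^4 · (-5)^4 = 70 · 625 · 625 = 27343750.

27343750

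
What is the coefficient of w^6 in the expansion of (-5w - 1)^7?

-109375

The general term is C(7,j)·(-5w)^j·(-1)^(7-j); the w^6 term has j = 6.
C(7,6) = 7.
Coefficient = C(7,6) · (-5)^6 · (-1)^1 = 7 · 15625 · (-1) = -109375.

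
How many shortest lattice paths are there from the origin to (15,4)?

3876

Each path is a sequence of 19 steps with 15 rights: C(19,15) = 3876.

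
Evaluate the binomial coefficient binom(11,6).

C(11,6) = C(11,5) by symmetry.
C(11,5) = (11·10·9·8·7) / 5! = 55440 / 120 = 462.

462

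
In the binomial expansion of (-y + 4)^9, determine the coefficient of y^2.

The general term is C(9,j)·(-y)^j·(4)^(9-j); the y^2 term has j = 2.
C(9,2) = 36.
Coefficient = C(9,2) · 4^7 = 36 · 16384 = 589824.

589824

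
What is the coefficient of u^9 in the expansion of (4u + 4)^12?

The general term is C(12,j)·(4u)^j·(4)^(12-j); the u^9 term has j = 9.
C(12,9) = 220.
Coefficient = C(12,9) · 4^9 · 4^3 = 220 · 262144 · 64 = 3690987520.

3690987520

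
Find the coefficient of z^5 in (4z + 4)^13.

The general term is C(13,j)·(4z)^j·(4)^(13-j); the z^5 term has j = 5.
C(13,5) = 1287.
Coefficient = C(13,5) · 4^5 · 4^8 = 1287 · 1024 · 65536 = 86369107968.

86369107968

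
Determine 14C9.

C(14,9) = C(14,5) by symmetry.
C(14,5) = (14·13·12·11·10) / 5! = 240240 / 120 = 2002.

2002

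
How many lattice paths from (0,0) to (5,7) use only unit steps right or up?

792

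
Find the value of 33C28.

237336

C(33,28) = C(33,5) by symmetry.
C(33,5) = (33·32·31·30·29) / 5! = 28480320 / 120 = 237336.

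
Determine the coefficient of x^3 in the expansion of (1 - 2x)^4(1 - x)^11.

Coefficient of x^3 = Σ_{j} C(4,j)·(-2)^j·C(11,3-j)·(-1)^(3-j) for j from 0 to 3.
= (-165) + (-440) + (-264) + (-32) = -901.

-901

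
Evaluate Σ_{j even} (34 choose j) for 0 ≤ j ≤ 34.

Even-j terms of row 34 sum to 2^33 = 8589934592.

8589934592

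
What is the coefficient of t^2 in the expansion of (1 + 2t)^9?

144

The general term is C(9,j)·(1)^j·(2t)^(9-j); the t^2 term has j = 7.
C(9,7) = 36.
Coefficient = C(9,7) · 2^2 = 36 · 4 = 144.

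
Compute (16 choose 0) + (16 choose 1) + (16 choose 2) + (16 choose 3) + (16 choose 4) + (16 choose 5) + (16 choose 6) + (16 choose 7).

26333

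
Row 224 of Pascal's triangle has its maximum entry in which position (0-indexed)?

C(224,j) is maximized at j = 224/2 = 112.

112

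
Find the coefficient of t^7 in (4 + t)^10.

7680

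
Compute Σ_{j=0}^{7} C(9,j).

502

1 + 9 + 36 + 84 + 126 + 126 + 84 + 36 = 502.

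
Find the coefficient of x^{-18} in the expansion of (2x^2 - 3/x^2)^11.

General term: C(11,j)·(2x^2)^j·(-3/x^2)^(11-j), with x-exponent 2j − 2(11−j) = 4j − 22.
Set 4j − 22 = -18: j = 1.
C(11,1) = 11; 2^1 = 2; (-3)^10 = 59049.
Coefficient = 11 · 2 · 59049 = 1299078.

1299078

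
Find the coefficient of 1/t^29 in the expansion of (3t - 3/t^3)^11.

General term: C(11,j)·(3t)^j·(-3/t^3)^(11-j), with t-exponent 1j − 3(11−j) = 4j − 33.
Set 4j − 33 = -29: j = 1.
C(11,1) = 11; 3^1 = 3; (-3)^10 = 59049.
Coefficient = 11 · 3 · 59049 = 1948617.

1948617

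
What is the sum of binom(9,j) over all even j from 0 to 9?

256

Half of (1+1)^9 + (1−1)^9 gives the even-index sum: 2^8 = 256.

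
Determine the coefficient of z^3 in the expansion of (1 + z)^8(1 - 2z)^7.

Coefficient of z^3 = Σ_{j} C(8,j)·1^j·C(7,3-j)·(-2)^(3-j) for j from 0 to 3.
= (-280) + 672 + (-392) + 56 = 56.

56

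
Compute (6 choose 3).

20

C(6,3) = (6·5·4) / 3! = 120 / 6 = 20.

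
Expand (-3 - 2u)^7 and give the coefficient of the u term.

The general term is C(7,j)·(-3)^j·(-2u)^(7-j); the u^1 term has j = 6.
C(7,6) = 7.
Coefficient = C(7,6) · (-3)^6 · (-2)^1 = 7 · 729 · (-2) = -10206.

-10206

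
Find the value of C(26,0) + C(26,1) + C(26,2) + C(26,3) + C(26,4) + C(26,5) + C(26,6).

1 + 26 + 325 + 2600 + 14950 + 65780 + 230230 = 313912.

313912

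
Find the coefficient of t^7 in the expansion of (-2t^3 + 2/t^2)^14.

-56229888

General term: C(14,j)·(-2t^3)^j·(2/t^2)^(14-j), with t-exponent 3j − 2(14−j) = 5j − 28.
Set 5j − 28 = 7: j = 7.
C(14,7) = 3432; (-2)^7 = -128; 2^7 = 128.
Coefficient = 3432 · (-128) · 128 = -56229888.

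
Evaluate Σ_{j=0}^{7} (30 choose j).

2804012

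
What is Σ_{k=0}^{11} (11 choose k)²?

Σ C(11,k)² is the coefficient of x^11 in (1+x)^11(1+x)^11 = (1+x)^22, i.e. C(22,11) = 705432.

705432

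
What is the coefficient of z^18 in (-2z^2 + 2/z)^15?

-44728320

General term: C(15,j)·(-2z^2)^j·(2/z)^(15-j), with z-exponent 2j − 1(15−j) = 3j − 15.
Set 3j − 15 = 18: j = 11.
C(15,11) = 1365; (-2)^11 = -2048; 2^4 = 16.
Coefficient = 1365 · (-2048) · 16 = -44728320.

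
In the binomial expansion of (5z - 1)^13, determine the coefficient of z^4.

-446875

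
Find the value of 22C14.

C(22,14) = C(22,8) by symmetry.
C(22,8) = (22·21·20·19·18·17·16·15) / 8! = 12893126400 / 40320 = 319770.

319770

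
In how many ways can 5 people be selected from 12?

792

This is C(12,5) = 792.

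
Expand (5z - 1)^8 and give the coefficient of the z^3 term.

-7000

The general term is C(8,j)·(5z)^j·(-1)^(8-j); the z^3 term has j = 3.
C(8,3) = 56.
Coefficient = C(8,3) · 5^3 · (-1)^5 = 56 · 125 · (-1) = -7000.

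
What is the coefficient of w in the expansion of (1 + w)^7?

The general term is C(7,j)·(1)^j·(w)^(7-j); the w^1 term has j = 6.
C(7,6) = 7.
Coefficient = C(7,6) = 7.

7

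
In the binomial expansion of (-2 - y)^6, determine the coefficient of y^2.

The general term is C(6,j)·(-2)^j·(-y)^(6-j); the y^2 term has j = 4.
C(6,4) = 15.
Coefficient = C(6,4) · (-2)^4 = 15 · 16 = 240.

240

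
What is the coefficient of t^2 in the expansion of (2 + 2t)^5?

320

The general term is C(5,j)·(2)^j·(2t)^(5-j); the t^2 term has j = 3.
C(5,3) = 10.
Coefficient = C(5,3) · 2^3 · 2^2 = 10 · 8 · 4 = 320.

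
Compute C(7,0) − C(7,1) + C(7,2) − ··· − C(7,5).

The partial alternating sum Σ_{k=0}^{5} (−1)^k C(7,k) = (−1)^5 C(6,5) = -6.

-6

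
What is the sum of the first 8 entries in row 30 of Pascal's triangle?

2804012

1 + 30 + 435 + 4060 + 27405 + 142506 + 593775 + 2035800 = 2804012.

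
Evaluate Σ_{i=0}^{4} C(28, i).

24158

1 + 28 + 378 + 3276 + 20475 = 24158.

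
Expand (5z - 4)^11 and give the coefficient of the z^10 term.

The general term is C(11,j)·(5z)^j·(-4)^(11-j); the z^10 term has j = 10.
C(11,10) = 11.
Coefficient = C(11,10) · 5^10 · (-4)^1 = 11 · 9765625 · (-4) = -429687500.

-429687500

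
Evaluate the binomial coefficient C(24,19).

42504

C(24,19) = C(24,5) by symmetry.
C(24,5) = (24·23·22·21·20) / 5! = 5100480 / 120 = 42504.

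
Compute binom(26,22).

C(26,22) = C(26,4) by symmetry.
C(26,4) = (26·25·24·23) / 4! = 358800 / 24 = 14950.

14950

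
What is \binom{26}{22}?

14950

C(26,22) = C(26,4) by symmetry.
C(26,4) = (26·25·24·23) / 4! = 358800 / 24 = 14950.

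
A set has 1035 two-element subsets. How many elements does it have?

46

n(n−1)/2 = 1035 ⇒ n(n−1) = 2070. Since 46·45 = 2070, n = 46.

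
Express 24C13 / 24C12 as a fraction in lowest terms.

C(n,k+1)/C(n,k) = (n−k)/(k+1) = (24−12)/(12+1) = 12/13.

12/13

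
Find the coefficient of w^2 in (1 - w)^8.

The general term is C(8,j)·(1)^j·(-w)^(8-j); the w^2 term has j = 6.
C(8,6) = 28.
Coefficient = C(8,6) = 28.

28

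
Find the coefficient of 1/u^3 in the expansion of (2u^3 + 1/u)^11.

220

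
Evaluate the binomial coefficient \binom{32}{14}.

C(32,14) = (32·31·30·29·28·27·26·25·24·23·22·21·20·19) / 14! = 41098950018846720000 / 87178291200 = 471435600.

471435600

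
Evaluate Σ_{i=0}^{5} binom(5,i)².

Σ C(5,i)² is the coefficient of x^5 in (1+x)^5(1+x)^5 = (1+x)^10, i.e. C(10,5) = 252.

252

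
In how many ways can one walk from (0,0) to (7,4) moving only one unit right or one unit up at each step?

Each path is a sequence of 11 steps with 7 rights: C(11,7) = 330.

330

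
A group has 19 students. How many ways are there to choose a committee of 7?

This is C(19,7) = 50388.

50388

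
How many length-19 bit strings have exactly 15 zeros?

3876

Choose the 15 positions: C(19,15) = 3876.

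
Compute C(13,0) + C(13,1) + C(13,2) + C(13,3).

378

1 + 13 + 78 + 286 = 378.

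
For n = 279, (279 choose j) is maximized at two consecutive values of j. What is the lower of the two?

For odd n = 279, C(279,j) peaks at j = (n−1)/2 and (n+1)/2; the lower is 139.

139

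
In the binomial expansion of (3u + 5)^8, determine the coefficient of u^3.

The general term is C(8,j)·(3u)^j·(5)^(8-j); the u^3 term has j = 3.
C(8,3) = 56.
Coefficient = C(8,3) · 3^3 · 5^5 = 56 · 27 · 3125 = 4725000.

4725000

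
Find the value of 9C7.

C(9,7) = C(9,2) by symmetry.
C(9,2) = (9·8) / 2! = 72 / 2 = 36.

36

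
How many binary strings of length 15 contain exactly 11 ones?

Choose the 11 positions: C(15,11) = 1365.

1365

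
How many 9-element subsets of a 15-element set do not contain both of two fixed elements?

3289

All 9-subsets: C(15,9) = 5005. Those containing both fixed elements: C(13,7) = 1716.
5005 − 1716 = 3289.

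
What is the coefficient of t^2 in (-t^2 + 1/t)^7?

-35

General term: C(7,j)·(-t^2)^j·(1/t)^(7-j), with t-exponent 2j − 1(7−j) = 3j − 7.
Set 3j − 7 = 2: j = 3.
C(7,3) = 35; (-1)^3 = -1; 1^4 = 1.
Coefficient = 35 · (-1) · 1 = -35.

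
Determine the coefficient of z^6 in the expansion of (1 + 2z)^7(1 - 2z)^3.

896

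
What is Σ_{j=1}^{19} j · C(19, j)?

4980736

Since j·C(19,j) = 19·C(18,j−1), the sum is 19·2^18 = 19·262144 = 4980736.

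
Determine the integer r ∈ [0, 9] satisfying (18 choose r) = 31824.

7

C(18,r) increases on 0 ≤ r ≤ 9. C(18,6) = 18564 and C(18,7) = 31824, so r = 7.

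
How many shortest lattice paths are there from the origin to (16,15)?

300540195

Each path is a sequence of 31 steps with 16 rights: C(31,16) = 300540195.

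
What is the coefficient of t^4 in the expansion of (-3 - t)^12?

3247695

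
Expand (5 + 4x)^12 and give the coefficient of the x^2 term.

10312500000

The general term is C(12,j)·(5)^j·(4x)^(12-j); the x^2 term has j = 10.
C(12,10) = 66.
Coefficient = C(12,10) · 5^10 · 4^2 = 66 · 9765625 · 16 = 10312500000.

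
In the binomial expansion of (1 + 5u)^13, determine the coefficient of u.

65

The general term is C(13,j)·(1)^j·(5u)^(13-j); the u^1 term has j = 12.
C(13,12) = 13.
Coefficient = C(13,12) · 5^1 = 13 · 5 = 65.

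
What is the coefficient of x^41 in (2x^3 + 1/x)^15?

General term: C(15,j)·(2x^3)^j·(1/x)^(15-j), with x-exponent 3j − 1(15−j) = 4j − 15.
Set 4j − 15 = 41: j = 14.
C(15,14) = 15; 2^14 = 16384; 1^1 = 1.
Coefficient = 15 · 16384 · 1 = 245760.

245760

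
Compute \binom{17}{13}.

2380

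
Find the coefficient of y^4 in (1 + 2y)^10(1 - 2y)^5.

-560

Coefficient of y^4 = Σ_{j} C(10,j)·2^j·C(5,4-j)·(-2)^(4-j) for j from 0 to 4.
= 80 + (-1600) + 7200 + (-9600) + 3360 = -560.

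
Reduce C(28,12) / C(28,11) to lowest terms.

C(n,k+1)/C(n,k) = (n−k)/(k+1) = (28−11)/(11+1) = 17/12.

17/12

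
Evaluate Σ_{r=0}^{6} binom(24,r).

190051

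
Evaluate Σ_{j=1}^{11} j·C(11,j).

Differentiating (1+x)^11 and setting x=1: Σ j·C(11,j) = 11·2^10 = 11264.

11264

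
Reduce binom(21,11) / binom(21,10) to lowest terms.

C(n,k+1)/C(n,k) = (n−k)/(k+1) = (21−10)/(10+1) = 11/11 = 1.

1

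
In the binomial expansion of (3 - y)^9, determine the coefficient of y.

The general term is C(9,j)·(3)^j·(-y)^(9-j); the y^1 term has j = 8.
C(9,8) = 9.
Coefficient = C(9,8) · 3^8 · (-1)^1 = 9 · 6561 · (-1) = -59049.

-59049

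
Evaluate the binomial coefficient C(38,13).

5414950296

C(38,13) = (38·37·36·35·34·33·32·31·30·29·28·27·26) / 13! = 33719008124158156800 / 6227020800 = 5414950296.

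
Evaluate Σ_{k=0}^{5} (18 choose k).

12616

1 + 18 + 153 + 816 + 3060 + 8568 = 12616.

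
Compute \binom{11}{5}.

462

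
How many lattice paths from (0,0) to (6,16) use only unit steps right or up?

Each path is a sequence of 22 steps with 6 rights: C(22,6) = 74613.

74613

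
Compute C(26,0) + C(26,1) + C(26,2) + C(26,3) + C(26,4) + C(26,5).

83682

1 + 26 + 325 + 2600 + 14950 + 65780 = 83682.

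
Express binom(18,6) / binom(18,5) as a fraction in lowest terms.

13/6

C(n,k+1)/C(n,k) = (n−k)/(k+1) = (18−5)/(5+1) = 13/6.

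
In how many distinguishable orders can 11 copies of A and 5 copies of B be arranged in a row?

Choose positions for the A's: C(16,11) = 4368.

4368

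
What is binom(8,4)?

70

C(8,4) = (8·7·6·5) / 4! = 1680 / 24 = 70.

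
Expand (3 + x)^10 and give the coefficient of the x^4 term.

153090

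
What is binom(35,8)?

C(35,8) = (35·34·33·32·31·30·29·28) / 8! = 948964262400 / 40320 = 23535820.

23535820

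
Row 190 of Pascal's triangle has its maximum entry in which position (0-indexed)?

95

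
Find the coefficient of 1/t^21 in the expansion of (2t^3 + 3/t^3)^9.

118098

General term: C(9,j)·(2t^3)^j·(3/t^3)^(9-j), with t-exponent 3j − 3(9−j) = 6j − 27.
Set 6j − 27 = -21: j = 1.
C(9,1) = 9; 2^1 = 2; 3^8 = 6561.
Coefficient = 9 · 2 · 6561 = 118098.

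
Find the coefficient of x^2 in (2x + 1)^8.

The general term is C(8,j)·(2x)^j·(1)^(8-j); the x^2 term has j = 2.
C(8,2) = 28.
Coefficient = C(8,2) · 2^2 = 28 · 4 = 112.

112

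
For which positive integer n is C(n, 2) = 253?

23

n(n−1)/2 = 253 ⇒ n(n−1) = 506. Since 23·22 = 506, n = 23.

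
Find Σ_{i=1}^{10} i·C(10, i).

Since i·C(10,i) = 10·C(9,i−1), the sum is 10·2^9 = 10·512 = 5120.

5120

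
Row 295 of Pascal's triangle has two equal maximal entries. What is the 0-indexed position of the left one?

For odd n = 295, C(295,r) peaks at r = (n−1)/2 and (n+1)/2; the lower is 147.

147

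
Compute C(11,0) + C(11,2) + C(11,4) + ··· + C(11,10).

1024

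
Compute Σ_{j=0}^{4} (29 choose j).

27841

1 + 29 + 406 + 3654 + 23751 = 27841.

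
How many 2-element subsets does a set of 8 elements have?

C(8,2) = (8·7) / 2! = 56 / 2 = 28.

28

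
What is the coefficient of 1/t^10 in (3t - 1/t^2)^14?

2189187

General term: C(14,j)·(3t)^j·(-1/t^2)^(14-j), with t-exponent 1j − 2(14−j) = 3j − 28.
Set 3j − 28 = -10: j = 6.
C(14,6) = 3003; 3^6 = 729; (-1)^8 = 1.
Coefficient = 3003 · 729 · 1 = 2189187.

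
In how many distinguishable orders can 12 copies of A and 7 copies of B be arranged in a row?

Choose positions for the A's: C(19,12) = 50388.

50388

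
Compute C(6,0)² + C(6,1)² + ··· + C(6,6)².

924

Σ C(6,j)² is the coefficient of x^6 in (1+x)^6(1+x)^6 = (1+x)^12, i.e. C(12,6) = 924.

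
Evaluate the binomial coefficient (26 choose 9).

C(26,9) = (26·25·24·23·22·21·20·19·18) / 9! = 1133836704000 / 362880 = 3124550.

3124550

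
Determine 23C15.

C(23,15) = C(23,8) by symmetry.
C(23,8) = (23·22·21·20·19·18·17·16) / 8! = 19769460480 / 40320 = 490314.

490314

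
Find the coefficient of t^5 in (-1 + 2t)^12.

-25344

The general term is C(12,j)·(-1)^j·(2t)^(12-j); the t^5 term has j = 7.
C(12,7) = 792.
Coefficient = C(12,7) · (-1)^7 · 2^5 = 792 · (-1) · 32 = -25344.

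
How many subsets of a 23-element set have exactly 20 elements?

1771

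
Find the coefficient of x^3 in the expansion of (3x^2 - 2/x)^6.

General term: C(6,j)·(3x^2)^j·(-2/x)^(6-j), with x-exponent 2j − 1(6−j) = 3j − 6.
Set 3j − 6 = 3: j = 3.
C(6,3) = 20; 3^3 = 27; (-2)^3 = -8.
Coefficient = 20 · 27 · (-8) = -4320.

-4320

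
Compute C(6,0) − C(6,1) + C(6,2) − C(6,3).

The partial alternating sum Σ_{k=0}^{3} (−1)^k C(6,k) = (−1)^3 C(5,3) = -10.

-10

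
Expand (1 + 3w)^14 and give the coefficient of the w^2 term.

819

The general term is C(14,j)·(1)^j·(3w)^(14-j); the w^2 term has j = 12.
C(14,12) = 91.
Coefficient = C(14,12) · 3^2 = 91 · 9 = 819.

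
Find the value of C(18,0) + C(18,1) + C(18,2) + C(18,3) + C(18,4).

1 + 18 + 153 + 816 + 3060 = 4048.

4048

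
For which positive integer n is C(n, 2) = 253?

23

n(n−1)/2 = 253 ⇒ n(n−1) = 506. Since 23·22 = 506, n = 23.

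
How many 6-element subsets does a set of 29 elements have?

475020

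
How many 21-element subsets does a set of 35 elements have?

2319959400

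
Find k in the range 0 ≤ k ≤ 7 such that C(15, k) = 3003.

5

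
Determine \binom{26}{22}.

14950

C(26,22) = C(26,4) by symmetry.
C(26,4) = (26·25·24·23) / 4! = 358800 / 24 = 14950.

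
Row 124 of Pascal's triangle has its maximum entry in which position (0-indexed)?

62

C(124,j) is maximized at j = 124/2 = 62.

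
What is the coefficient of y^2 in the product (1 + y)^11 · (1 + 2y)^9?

Coefficient of y^2 = Σ_{j} C(11,j)·1^j·C(9,2-j)·2^(2-j) for j from 0 to 2.
= 144 + 198 + 55 = 397.

397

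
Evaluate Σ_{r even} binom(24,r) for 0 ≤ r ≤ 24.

Even-r terms of row 24 sum to 2^23 = 8388608.

8388608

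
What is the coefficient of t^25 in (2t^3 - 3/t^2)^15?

226437120

General term: C(15,j)·(2t^3)^j·(-3/t^2)^(15-j), with t-exponent 3j − 2(15−j) = 5j − 30.
Set 5j − 30 = 25: j = 11.
C(15,11) = 1365; 2^11 = 2048; (-3)^4 = 81.
Coefficient = 1365 · 2048 · 81 = 226437120.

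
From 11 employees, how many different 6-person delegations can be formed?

This is C(11,6) = 462.

462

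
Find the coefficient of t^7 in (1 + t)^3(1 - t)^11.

0

Coefficient of t^7 = Σ_{j} C(3,j)·1^j·C(11,7-j)·(-1)^(7-j) for j from 0 to 3.
= (-330) + 1386 + (-1386) + 330 = 0.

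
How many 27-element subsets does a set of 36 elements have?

94143280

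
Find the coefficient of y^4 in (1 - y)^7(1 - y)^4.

Coefficient of y^4 = Σ_{j} C(7,j)·(-1)^j·C(4,4-j)·(-1)^(4-j) for j from 0 to 4.
= 1 + 28 + 126 + 140 + 35 = 330.

330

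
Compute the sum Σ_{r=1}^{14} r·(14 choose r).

Differentiating (1+x)^14 and setting x=1: Σ r·C(14,r) = 14·2^13 = 114688.

114688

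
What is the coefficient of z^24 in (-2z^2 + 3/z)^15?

General term: C(15,j)·(-2z^2)^j·(3/z)^(15-j), with z-exponent 2j − 1(15−j) = 3j − 15.
Set 3j − 15 = 24: j = 13.
C(15,13) = 105; (-2)^13 = -8192; 3^2 = 9.
Coefficient = 105 · (-8192) · 9 = -7741440.

-7741440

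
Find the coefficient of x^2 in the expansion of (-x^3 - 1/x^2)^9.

General term: C(9,j)·(-x^3)^j·(-1/x^2)^(9-j), with x-exponent 3j − 2(9−j) = 5j − 18.
Set 5j − 18 = 2: j = 4.
C(9,4) = 126; (-1)^4 = 1; (-1)^5 = -1.
Coefficient = 126 · 1 · (-1) = -126.

-126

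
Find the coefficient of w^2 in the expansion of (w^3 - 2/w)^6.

240

General term: C(6,j)·(w^3)^j·(-2/w)^(6-j), with w-exponent 3j − 1(6−j) = 4j − 6.
Set 4j − 6 = 2: j = 2.
C(6,2) = 15; 1^2 = 1; (-2)^4 = 16.
Coefficient = 15 · 1 · 16 = 240.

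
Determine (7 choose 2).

C(7,2) = (7·6) / 2! = 42 / 2 = 21.

21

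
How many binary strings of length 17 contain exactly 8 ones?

Choose the 8 positions: C(17,8) = 24310.

24310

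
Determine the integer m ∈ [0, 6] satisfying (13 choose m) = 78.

C(13,m) increases on 0 ≤ m ≤ 6. C(13,1) = 13 and C(13,2) = 78, so m = 2.

2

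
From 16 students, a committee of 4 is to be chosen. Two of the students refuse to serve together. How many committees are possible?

1729

All 4-subsets: C(16,4) = 1820. Those containing both fixed elements: C(14,2) = 91.
1820 − 91 = 1729.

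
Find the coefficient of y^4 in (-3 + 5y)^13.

-8795840625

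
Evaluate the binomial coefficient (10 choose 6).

C(10,6) = C(10,4) by symmetry.
C(10,4) = (10·9·8·7) / 4! = 5040 / 24 = 210.

210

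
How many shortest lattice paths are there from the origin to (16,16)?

Each path is a sequence of 32 steps with 16 rights: C(32,16) = 601080390.

601080390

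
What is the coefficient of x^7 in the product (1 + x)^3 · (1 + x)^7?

120

(1 + x)^3(1 + x)^7 = (1 + x)^10, so the coefficient of x^7 is C(10,7)·1^7 = 120·1 = 120.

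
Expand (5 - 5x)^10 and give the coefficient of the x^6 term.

2050781250

The general term is C(10,j)·(5)^j·(-5x)^(10-j); the x^6 term has j = 4.
C(10,4) = 210.
Coefficient = C(10,4) · 5^4 · (-5)^6 = 210 · 625 · 15625 = 2050781250.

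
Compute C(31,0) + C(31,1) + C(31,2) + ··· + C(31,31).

The entries of row 31 sum to 2^31 = 2147483648.

2147483648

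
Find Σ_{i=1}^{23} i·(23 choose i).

96468992

Differentiating (1+x)^23 and setting x=1: Σ i·C(23,i) = 23·2^22 = 96468992.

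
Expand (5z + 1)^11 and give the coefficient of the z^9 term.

107421875

The general term is C(11,j)·(5z)^j·(1)^(11-j); the z^9 term has j = 9.
C(11,9) = 55.
Coefficient = C(11,9) · 5^9 = 55 · 1953125 = 107421875.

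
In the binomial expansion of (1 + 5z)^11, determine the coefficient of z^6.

The general term is C(11,j)·(1)^j·(5z)^(11-j); the z^6 term has j = 5.
C(11,5) = 462.
Coefficient = C(11,5) · 5^6 = 462 · 15625 = 7218750.

7218750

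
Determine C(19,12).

C(19,12) = C(19,7) by symmetry.
C(19,7) = (19·18·17·16·15·14·13) / 7! = 253955520 / 5040 = 50388.

50388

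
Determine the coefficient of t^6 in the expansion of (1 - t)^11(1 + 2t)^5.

Coefficient of t^6 = Σ_{j} C(11,j)·(-1)^j·C(5,6-j)·2^(6-j) for j from 1 to 6.
= (-352) + 4400 + (-13200) + 13200 + (-4620) + 462 = -110.

-110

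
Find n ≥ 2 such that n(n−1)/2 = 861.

n(n−1)/2 = 861 ⇒ n(n−1) = 1722. Since 42·41 = 1722, n = 42.

42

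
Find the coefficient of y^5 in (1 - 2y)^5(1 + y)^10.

Coefficient of y^5 = Σ_{j} C(5,j)·(-2)^j·C(10,5-j)·1^(5-j) for j from 0 to 5.
= 252 + (-2100) + 4800 + (-3600) + 800 + (-32) = 120.

120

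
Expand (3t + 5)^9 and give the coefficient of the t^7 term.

The general term is C(9,j)·(3t)^j·(5)^(9-j); the t^7 term has j = 7.
C(9,7) = 36.
Coefficient = C(9,7) · 3^7 · 5^2 = 36 · 2187 · 25 = 1968300.

1968300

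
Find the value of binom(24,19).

C(24,19) = C(24,5) by symmetry.
C(24,5) = (24·23·22·21·20) / 5! = 5100480 / 120 = 42504.

42504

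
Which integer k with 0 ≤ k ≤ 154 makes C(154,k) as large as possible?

77

C(154,k) is maximized at k = 154/2 = 77.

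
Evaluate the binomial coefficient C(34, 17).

2333606220

C(34,17) = (34·33·32·31·30·29·28·27·26·25·24·23·22·21·20·19·18) / 17! = 830034394580628357120000 / 355687428096000 = 2333606220.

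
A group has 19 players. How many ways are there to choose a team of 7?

50388

This is C(19,7) = 50388.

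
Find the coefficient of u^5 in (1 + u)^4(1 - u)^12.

120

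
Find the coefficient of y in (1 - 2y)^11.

The general term is C(11,j)·(1)^j·(-2y)^(11-j); the y^1 term has j = 10.
C(11,10) = 11.
Coefficient = C(11,10) · (-2)^1 = 11 · (-2) = -22.

-22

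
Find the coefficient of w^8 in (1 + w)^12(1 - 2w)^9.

-225

Coefficient of w^8 = Σ_{j} C(12,j)·1^j·C(9,8-j)·(-2)^(8-j) for j from 0 to 8.
= 2304 + (-55296) + 354816 + (-887040) + 997920 + (-532224) + 133056 + (-14256) + 495 = -225.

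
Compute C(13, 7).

1716

C(13,7) = C(13,6) by symmetry.
C(13,6) = (13·12·11·10·9·8) / 6! = 1235520 / 720 = 1716.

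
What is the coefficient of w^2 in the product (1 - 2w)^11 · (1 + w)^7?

Coefficient of w^2 = Σ_{j} C(11,j)·(-2)^j·C(7,2-j)·1^(2-j) for j from 0 to 2.
= 21 + (-154) + 220 = 87.

87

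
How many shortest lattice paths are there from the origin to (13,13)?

10400600

Each path is a sequence of 26 steps with 13 rights: C(26,13) = 10400600.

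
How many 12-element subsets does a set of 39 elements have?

3910797436

C(39,12) = (39·38·37·36·35·34·33·32·31·30·29·28) / 12! = 1873278229119897600 / 479001600 = 3910797436.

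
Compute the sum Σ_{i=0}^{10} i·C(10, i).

5120

Since i·C(10,i) = 10·C(9,i−1), the sum is 10·2^9 = 10·512 = 5120.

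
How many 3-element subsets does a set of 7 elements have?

35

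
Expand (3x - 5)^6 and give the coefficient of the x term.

The general term is C(6,j)·(3x)^j·(-5)^(6-j); the x^1 term has j = 1.
C(6,1) = 6.
Coefficient = C(6,1) · 3^1 · (-5)^5 = 6 · 3 · (-3125) = -56250.

-56250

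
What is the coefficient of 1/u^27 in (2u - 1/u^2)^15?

30

General term: C(15,j)·(2u)^j·(-1/u^2)^(15-j), with u-exponent 1j − 2(15−j) = 3j − 30.
Set 3j − 30 = -27: j = 1.
C(15,1) = 15; 2^1 = 2; (-1)^14 = 1.
Coefficient = 15 · 2 · 1 = 30.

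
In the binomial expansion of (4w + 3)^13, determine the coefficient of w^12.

The general term is C(13,j)·(4w)^j·(3)^(13-j); the w^12 term has j = 12.
C(13,12) = 13.
Coefficient = C(13,12) · 4^12 · 3^1 = 13 · 16777216 · 3 = 654311424.

654311424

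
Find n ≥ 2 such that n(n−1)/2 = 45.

n(n−1)/2 = 45 ⇒ n(n−1) = 90. Since 10·9 = 90, n = 10.

10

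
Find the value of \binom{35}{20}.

3247943160

C(35,20) = C(35,15) by symmetry.
C(35,15) = (35·34·33·32·31·30·29·28·27·26·25·24·23·22·21) / 15! = 4247252019052922880000 / 1307674368000 = 3247943160.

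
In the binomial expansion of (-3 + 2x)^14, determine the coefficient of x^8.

560431872

The general term is C(14,j)·(-3)^j·(2x)^(14-j); the x^8 term has j = 6.
C(14,6) = 3003.
Coefficient = C(14,6) · (-3)^6 · 2^8 = 3003 · 729 · 256 = 560431872.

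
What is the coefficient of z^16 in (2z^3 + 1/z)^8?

General term: C(8,j)·(2z^3)^j·(1/z)^(8-j), with z-exponent 3j − 1(8−j) = 4j − 8.
Set 4j − 8 = 16: j = 6.
C(8,6) = 28; 2^6 = 64; 1^2 = 1.
Coefficient = 28 · 64 · 1 = 1792.

1792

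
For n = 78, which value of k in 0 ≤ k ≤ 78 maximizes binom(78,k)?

39

C(78,k) is maximized at k = 78/2 = 39.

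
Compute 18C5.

8568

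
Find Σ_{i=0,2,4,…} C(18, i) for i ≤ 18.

131072

Even-i terms of row 18 sum to 2^17 = 131072.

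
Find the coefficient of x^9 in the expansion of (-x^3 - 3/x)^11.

General term: C(11,j)·(-x^3)^j·(-3/x)^(11-j), with x-exponent 3j − 1(11−j) = 4j − 11.
Set 4j − 11 = 9: j = 5.
C(11,5) = 462; (-1)^5 = -1; (-3)^6 = 729.
Coefficient = 462 · (-1) · 729 = -336798.

-336798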